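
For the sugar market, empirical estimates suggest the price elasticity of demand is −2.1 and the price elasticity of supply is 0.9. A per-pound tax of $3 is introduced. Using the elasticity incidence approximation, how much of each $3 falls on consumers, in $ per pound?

Incidence ratio: consumers' share ≈ εs / (εs + |εd|) = 0.9 / (0.9 + 2.1) = 0.3.
So consumers bear ≈ 0.3 × $3 = $0.9; producers bear $2.1.

Consumers bear ≈ $0.9 per pound.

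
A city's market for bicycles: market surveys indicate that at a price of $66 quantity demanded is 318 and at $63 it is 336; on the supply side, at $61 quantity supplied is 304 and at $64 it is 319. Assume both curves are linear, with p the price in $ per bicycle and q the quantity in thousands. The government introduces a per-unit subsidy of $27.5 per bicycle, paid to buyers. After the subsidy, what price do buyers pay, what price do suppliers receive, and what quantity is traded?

Buyers pay $52.5; suppliers receive $80; quantity = 399.

Demand slope: (336 − 318)/(63 − 66) = -6, so qd = 714 − 6p.
Supply slope: (319 − 304)/(64 − 61) = 5, so qs = 5p − 1.
Without the subsidy, 714 − 6p = 5p − 1 gives 11p = 715, so p* = $65 and q* = 324.
With a per-unit subsidy paid to buyers, each effectively pays p − 27.5, so demand becomes qd = 714 − 6(p − 27.5).
New equilibrium: buyers pay $52.5, suppliers receive $80, q = 399. (Wedge: pb − ps = −27.5.)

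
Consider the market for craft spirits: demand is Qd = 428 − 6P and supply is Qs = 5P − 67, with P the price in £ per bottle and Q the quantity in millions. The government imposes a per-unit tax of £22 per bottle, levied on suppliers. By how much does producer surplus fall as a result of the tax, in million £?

Producer surplus falls by £1536 million.

Without the tax, 428 − 6P = 5P − 67 gives 11P = 495, so P* = £45 and Q* = 158.
With the tax collected from suppliers, supply shifts: Qs = 5(P − 22) − 67.
Solving gives Q = 98 with consumers paying £55 and suppliers receiving £33 (the £22 wedge).
ΔPS is the trapezoid between Q = 98 and Q = 158 of height £12: ½ · (158 + 98) · 12 = £1536.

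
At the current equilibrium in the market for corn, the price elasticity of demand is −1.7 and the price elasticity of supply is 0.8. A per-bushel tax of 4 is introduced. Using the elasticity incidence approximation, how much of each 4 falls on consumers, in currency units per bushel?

Incidence ratio: consumers' share ≈ εs / (εs + |εd|) = 0.8 / (0.8 + 1.7) = 0.32.
So consumers bear ≈ 0.32 × 4 = 1.28; producers bear 2.72.

Consumers bear ≈ 1.28 per bushel.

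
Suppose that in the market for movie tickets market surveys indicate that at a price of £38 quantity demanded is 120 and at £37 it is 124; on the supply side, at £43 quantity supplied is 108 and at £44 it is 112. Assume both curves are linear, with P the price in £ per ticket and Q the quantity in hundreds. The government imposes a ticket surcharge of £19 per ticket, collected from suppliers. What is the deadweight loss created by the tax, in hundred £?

Demand slope: (124 − 120)/(37 − 38) = -4, so Qd = 272 − 4P.
Supply slope: (112 − 108)/(44 − 43) = 4, so Qs = 4P − 64.
Without the tax, 272 − 4P = 4P − 64 gives 8P = 336, so P* = £42 and Q* = 104.
With the tax collected from suppliers, supply shifts: Qs = 4(P − 19) − 64.
New equilibrium: consumers pay £51.5, suppliers receive £32.5, Q = 66. (Wedge: Pb − Ps = 19.)
Quantity falls by |ΔQ| = |104 − 66| = 38.
DWL = ½ · t · |ΔQ| = ½ · 19 · 38 = £361.

Deadweight loss = £361 hundred.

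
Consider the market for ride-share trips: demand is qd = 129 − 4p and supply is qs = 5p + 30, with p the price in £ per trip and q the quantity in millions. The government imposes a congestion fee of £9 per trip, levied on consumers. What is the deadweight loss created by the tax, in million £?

Before the tax: set 129 − 4p = 5p + 30 → p* = £11, q* = 85.
With the tax collected from consumers, demand (in seller-price terms) shifts: qd = 129 − 4(p + 9).
Solving gives q = 65 with consumers paying £16 and sellers receiving £7 (the £9 wedge).
Quantity falls by |ΔQ| = |85 − 65| = 20.
DWL = ½ · t · |ΔQ| = ½ · 9 · 20 = £90.

Deadweight loss = £90 million.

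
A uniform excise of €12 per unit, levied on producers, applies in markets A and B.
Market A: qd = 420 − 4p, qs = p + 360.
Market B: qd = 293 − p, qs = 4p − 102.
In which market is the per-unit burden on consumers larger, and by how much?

Market A: pre-tax p* = €12, q* = 372; post-tax q = 362.4; per-unit burden on consumers = €2.4.
Market B: pre-tax p* = €79, q* = 214; post-tax q = 204.4; per-unit burden on consumers = €9.6.
Difference: €2.4 vs €9.6 → market B is larger by €7.2.

Market B, by €7.2.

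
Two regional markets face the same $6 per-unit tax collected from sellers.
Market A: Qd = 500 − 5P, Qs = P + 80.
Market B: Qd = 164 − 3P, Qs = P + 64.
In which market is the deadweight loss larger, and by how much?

Market A: pre-tax P* = $70, Q* = 150; post-tax Q = 145; deadweight loss = $15.
Market B: pre-tax P* = $25, Q* = 89; post-tax Q = 84.5; deadweight loss = $13.5.
Difference: $15 vs $13.5 → market A is larger by $1.5.

Market A, by $1.5.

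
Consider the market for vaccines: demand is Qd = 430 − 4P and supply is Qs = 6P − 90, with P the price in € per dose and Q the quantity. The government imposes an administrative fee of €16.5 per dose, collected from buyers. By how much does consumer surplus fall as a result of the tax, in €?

Without the tax, 430 − 4P = 6P − 90 gives 10P = 520, so P* = €52 and Q* = 222.
With the tax collected from buyers, demand (in seller-price terms) shifts: Qd = 430 − 4(P + 16.5).
New equilibrium: buyers pay €61.9, suppliers receive €45.4, Q = 182.4. (Wedge: Pb − Ps = 16.5.)
ΔCS is the trapezoid between Q = 182.4 and Q = 222 of height €9.9: ½ · (222 + 182.4) · 9.9 = €2001.78.

Consumer surplus falls by €2001.78.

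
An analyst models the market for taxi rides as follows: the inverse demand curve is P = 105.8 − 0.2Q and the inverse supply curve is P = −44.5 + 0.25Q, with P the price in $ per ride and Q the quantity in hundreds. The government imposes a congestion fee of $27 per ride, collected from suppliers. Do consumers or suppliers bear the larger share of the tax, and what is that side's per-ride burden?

Inverting to Q(P) form: Qd = 529 − 5P; Qs = 4P + 178.
Before the tax: set 529 − 5P = 4P + 178 → P* = $39, Q* = 334.
With the tax collected from suppliers, supply shifts: Qs = 4(P − 27) + 178.
New equilibrium: consumers pay $51, suppliers receive $24, Q = 274. (Wedge: Pb − Ps = 27.)
Per-ride burden: consumers $12, suppliers $15.
Suppliers take the larger share because supply is less price-elastic here (demand slope 5 vs supply slope 4).

Suppliers bear the larger share: $15 per ride.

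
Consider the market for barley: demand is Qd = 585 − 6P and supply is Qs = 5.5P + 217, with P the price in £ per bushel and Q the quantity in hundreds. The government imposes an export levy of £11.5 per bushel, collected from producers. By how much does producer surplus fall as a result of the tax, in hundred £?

Without the tax, 585 − 6P = 5.5P + 217 gives 11.5P = 368, so P* = £32 and Q* = 393.
With the tax collected from producers, supply shifts: Qs = 5.5(P − 11.5) + 217.
Solving gives Q = 360 with buyers paying £37.5 and producers receiving £26 (the £11.5 wedge).
ΔPS is the trapezoid between Q = 360 and Q = 393 of height £6: ½ · (393 + 360) · 6 = £2259.

Producer surplus falls by £2259 hundred.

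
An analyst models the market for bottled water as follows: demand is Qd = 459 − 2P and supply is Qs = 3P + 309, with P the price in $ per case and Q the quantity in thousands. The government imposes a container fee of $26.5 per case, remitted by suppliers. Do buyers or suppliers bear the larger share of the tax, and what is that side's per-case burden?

Without the tax, 459 − 2P = 3P + 309 gives 5P = 150, so P* = $30 and Q* = 399.
With the tax collected from suppliers, supply shifts: Qs = 3(P − 26.5) + 309.
Solving gives Q = 367.2 with buyers paying $45.9 and suppliers receiving $19.4 (the $26.5 wedge).
Per-case burden: buyers $15.9, suppliers $10.6.
Buyers take the larger share because demand is less price-elastic here (demand slope 2 vs supply slope 3).
The less price-elastic side of the market bears the larger share of a per-unit tax.

Buyers bear the larger share: $15.9 per case.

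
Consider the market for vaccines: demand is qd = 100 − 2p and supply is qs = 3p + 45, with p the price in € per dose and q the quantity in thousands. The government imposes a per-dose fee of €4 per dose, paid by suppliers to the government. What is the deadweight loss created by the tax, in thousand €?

Deadweight loss = €9.6 thousand.

Before the tax: set 100 − 2p = 3p + 45 → p* = €11, q* = 78.
With the tax collected from suppliers, supply shifts: qs = 3(p − 4) + 45.
Solving gives q = 73.2 with buyers paying €13.4 and suppliers receiving €9.4 (the €4 wedge).
Quantity falls by |ΔQ| = |78 − 73.2| = 4.8.
DWL = ½ · t · |ΔQ| = ½ · 4 · 4.8 = €9.6.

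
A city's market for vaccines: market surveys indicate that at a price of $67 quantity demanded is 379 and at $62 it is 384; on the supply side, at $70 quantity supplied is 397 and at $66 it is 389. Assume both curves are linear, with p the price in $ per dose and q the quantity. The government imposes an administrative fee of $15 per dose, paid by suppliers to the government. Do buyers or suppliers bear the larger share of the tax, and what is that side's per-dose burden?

Demand slope: (384 − 379)/(62 − 67) = -1, so qd = 446 − p.
Supply slope: (389 − 397)/(66 − 70) = 2, so qs = 2p + 257.
Without the tax, 446 − p = 2p + 257 gives 3p = 189, so p* = $63 and q* = 383.
With the tax collected from suppliers, supply shifts: qs = 2(p − 15) + 257.
New equilibrium: buyers pay $73, suppliers receive $58, q = 373. (Wedge: pb − ps = 15.)
Per-dose burden: buyers $10, suppliers $5.
Buyers take the larger share because demand is less price-elastic here (demand slope 1 vs supply slope 2).
The less price-elastic side of the market bears the larger share of a per-unit tax.

Buyers bear the larger share: $10 per dose.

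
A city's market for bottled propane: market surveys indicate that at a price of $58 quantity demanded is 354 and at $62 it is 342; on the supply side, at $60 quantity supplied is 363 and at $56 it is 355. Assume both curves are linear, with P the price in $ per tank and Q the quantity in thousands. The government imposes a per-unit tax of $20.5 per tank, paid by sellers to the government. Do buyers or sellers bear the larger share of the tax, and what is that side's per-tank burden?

Sellers bear the larger share: $12.3 per tank.

Demand slope: (342 − 354)/(62 − 58) = -3, so Qd = 528 − 3P.
Supply slope: (355 − 363)/(56 − 60) = 2, so Qs = 2P + 243.
Without the tax, 528 − 3P = 2P + 243 gives 5P = 285, so P* = $57 and Q* = 357.
With the tax collected from sellers, supply shifts: Qs = 2(P − 20.5) + 243.
New equilibrium: buyers pay $65.2, sellers receive $44.7, Q = 332.4. (Wedge: Pb − Ps = 20.5.)
Per-tank burden: buyers $8.2, sellers $12.3.
Sellers take the larger share because supply is less price-elastic here (demand slope 3 vs supply slope 2).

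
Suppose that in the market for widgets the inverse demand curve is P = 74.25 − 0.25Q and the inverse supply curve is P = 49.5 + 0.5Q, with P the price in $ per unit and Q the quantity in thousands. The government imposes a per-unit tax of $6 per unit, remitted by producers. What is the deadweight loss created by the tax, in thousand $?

Rewrite in direct form: Qd = 297 − 4P and Qs = 2P − 99.
Before the tax: set 297 − 4P = 2P − 99 → P* = $66, Q* = 33.
With the tax collected from producers, supply shifts: Qs = 2(P − 6) − 99.
Solving gives Q = 25 with buyers paying $68 and producers receiving $62 (the $6 wedge).
Quantity falls by |ΔQ| = |33 − 25| = 8.
DWL = ½ · t · |ΔQ| = ½ · 6 · 8 = $24.

Deadweight loss = $24 thousand.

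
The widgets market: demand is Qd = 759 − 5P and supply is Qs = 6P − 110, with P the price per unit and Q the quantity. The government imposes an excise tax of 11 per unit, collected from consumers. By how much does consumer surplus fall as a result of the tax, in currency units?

Before the tax: set 759 − 5P = 6P − 110 → P* = 79, Q* = 364.
With the tax collected from consumers, demand (in seller-price terms) shifts: Qd = 759 − 5(P + 11).
New equilibrium: consumers pay 85, sellers receive 74, Q = 334. (Wedge: Pb − Ps = 11.)
ΔCS is the trapezoid between Q = 334 and Q = 364 of height 6: ½ · (364 + 334) · 6 = 2094.

Consumer surplus falls by 2094.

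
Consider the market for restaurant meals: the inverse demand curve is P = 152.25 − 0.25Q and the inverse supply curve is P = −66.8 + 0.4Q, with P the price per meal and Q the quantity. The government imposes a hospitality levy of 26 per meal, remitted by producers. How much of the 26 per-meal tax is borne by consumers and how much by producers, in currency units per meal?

Rewrite in direct form: Qd = 609 − 4P and Qs = 2.5P + 167.
Without the tax, 609 − 4P = 2.5P + 167 gives 6.5P = 442, so P* = 68 and Q* = 337.
With the tax collected from producers, supply shifts: Qs = 2.5(P − 26) + 167.
Solving gives Q = 297 with consumers paying 78 and producers receiving 52 (the 26 wedge).
Burden on consumers: 10; on producers: 16. (They sum to 26.)
The less price-elastic side of the market bears the larger share of a per-unit tax.

Consumers bear 10 per meal; producers bear 16 per meal.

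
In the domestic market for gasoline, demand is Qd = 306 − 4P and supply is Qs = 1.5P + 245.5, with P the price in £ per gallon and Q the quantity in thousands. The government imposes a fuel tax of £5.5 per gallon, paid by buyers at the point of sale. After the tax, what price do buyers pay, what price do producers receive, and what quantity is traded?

Buyers pay £12.5; producers receive £7; quantity = 256.

Before the tax: set 306 − 4P = 1.5P + 245.5 → P* = £11, Q* = 262.
With the tax collected from buyers, demand (in seller-price terms) shifts: Qd = 306 − 4(P + 5.5).
New equilibrium: buyers pay £12.5, producers receive £7, Q = 256. (Wedge: Pb − Ps = 5.5.)
The less price-elastic side of the market bears the larger share of a per-unit tax.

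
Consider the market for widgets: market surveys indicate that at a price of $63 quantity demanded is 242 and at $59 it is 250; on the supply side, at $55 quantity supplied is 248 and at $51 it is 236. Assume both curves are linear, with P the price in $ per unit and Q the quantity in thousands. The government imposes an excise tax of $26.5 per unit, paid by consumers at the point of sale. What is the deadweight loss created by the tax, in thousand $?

Deadweight loss = $421.35 thousand.

Demand slope: (250 − 242)/(59 − 63) = -2, so Qd = 368 − 2P.
Supply slope: (236 − 248)/(51 − 55) = 3, so Qs = 3P + 83.
Without the tax, 368 − 2P = 3P + 83 gives 5P = 285, so P* = $57 and Q* = 254.
With the tax collected from consumers, demand (in seller-price terms) shifts: Qd = 368 − 2(P + 26.5).
New equilibrium: consumers pay $72.9, suppliers receive $46.4, Q = 222.2. (Wedge: Pb − Ps = 26.5.)
Quantity falls by |ΔQ| = |254 − 222.2| = 31.8.
DWL = ½ · t · |ΔQ| = ½ · 26.5 · 31.8 = $421.35.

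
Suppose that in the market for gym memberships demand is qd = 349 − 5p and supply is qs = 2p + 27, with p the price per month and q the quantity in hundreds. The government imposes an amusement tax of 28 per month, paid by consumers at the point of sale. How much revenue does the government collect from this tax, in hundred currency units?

Tax revenue = 2212 hundred.

Before the tax: set 349 − 5p = 2p + 27 → p* = 46, q* = 119.
With the tax collected from consumers, demand (in seller-price terms) shifts: qd = 349 − 5(p + 28).
Solving gives q = 79 with consumers paying 54 and sellers receiving 26 (the 28 wedge).
Revenue = t · Q = 28 · 79 = 2212.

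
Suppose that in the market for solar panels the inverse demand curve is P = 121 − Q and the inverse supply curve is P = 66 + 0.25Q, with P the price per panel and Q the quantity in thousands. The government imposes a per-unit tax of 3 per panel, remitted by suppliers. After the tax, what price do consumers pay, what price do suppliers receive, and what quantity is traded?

Consumers pay 79.4; suppliers receive 76.4; quantity = 41.6.

Inverting to Q(P) form: Qd = 121 − P; Qs = 4P − 264.
Without the tax, 121 − P = 4P − 264 gives 5P = 385, so P* = 77 and Q* = 44.
With the tax collected from suppliers, supply shifts: Qs = 4(P − 3) − 264.
New equilibrium: consumers pay 79.4, suppliers receive 76.4, Q = 41.6. (Wedge: Pb − Ps = 3.)
The less price-elastic side of the market bears the larger share of a per-unit tax.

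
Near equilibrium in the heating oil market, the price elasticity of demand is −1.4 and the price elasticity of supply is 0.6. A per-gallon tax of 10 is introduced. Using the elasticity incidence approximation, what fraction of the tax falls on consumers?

Incidence ratio: consumers' share ≈ εs / (εs + |εd|) = 0.6 / (0.6 + 1.4) = 0.3.
Supply is the less elastic side, so consumers bear the smaller share.

Consumers' share ≈ 0.3.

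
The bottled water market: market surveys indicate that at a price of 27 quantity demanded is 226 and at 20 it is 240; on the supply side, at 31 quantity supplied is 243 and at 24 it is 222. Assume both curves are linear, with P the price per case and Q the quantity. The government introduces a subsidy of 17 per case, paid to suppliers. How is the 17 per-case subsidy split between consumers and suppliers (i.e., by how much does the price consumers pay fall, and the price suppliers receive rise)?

Demand slope: (240 − 226)/(20 − 27) = -2, so Qd = 280 − 2P.
Supply slope: (222 − 243)/(24 − 31) = 3, so Qs = 3P + 150.
Before the subsidy: set 280 − 2P = 3P + 150 → P* = 26, Q* = 228.
With a per-unit subsidy paid to suppliers, each receives P + 17 per unit sold, so supply becomes Qs = 3(P + 17) + 150.
New equilibrium: consumers pay 15.8, suppliers receive 32.8, Q = 248.4. (Wedge: Pb − Ps = −17.)
Gain to consumers: 10.2; to suppliers: 6.8. (They sum to 17.)

Consumers gain 10.2 per case; suppliers gain 6.8 per case.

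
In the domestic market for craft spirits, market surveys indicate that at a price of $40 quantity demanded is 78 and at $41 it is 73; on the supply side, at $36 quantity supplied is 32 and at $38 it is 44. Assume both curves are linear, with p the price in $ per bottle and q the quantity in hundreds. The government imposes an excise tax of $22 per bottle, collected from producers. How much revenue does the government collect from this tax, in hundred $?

Tax revenue = $176 hundred.

Demand slope: (73 − 78)/(41 − 40) = -5, so qd = 278 − 5p.
Supply slope: (44 − 32)/(38 − 36) = 6, so qs = 6p − 184.
Without the tax, 278 − 5p = 6p − 184 gives 11p = 462, so p* = $42 and q* = 68.
With the tax collected from producers, supply shifts: qs = 6(p − 22) − 184.
New equilibrium: buyers pay $54, producers receive $32, q = 8. (Wedge: pb − ps = 22.)
Revenue = t · Q = 22 · 8 = $176.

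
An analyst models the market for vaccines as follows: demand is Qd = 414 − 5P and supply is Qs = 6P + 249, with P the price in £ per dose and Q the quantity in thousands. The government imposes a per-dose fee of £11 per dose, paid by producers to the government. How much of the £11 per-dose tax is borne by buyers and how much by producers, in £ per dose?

Without the tax, 414 − 5P = 6P + 249 gives 11P = 165, so P* = £15 and Q* = 339.
With the tax collected from producers, supply shifts: Qs = 6(P − 11) + 249.
New equilibrium: buyers pay £21, producers receive £10, Q = 309. (Wedge: Pb − Ps = 11.)
Burden on buyers: £6; on producers: £5. (They sum to £11.)

Buyers bear £6 per dose; producers bear £5 per dose.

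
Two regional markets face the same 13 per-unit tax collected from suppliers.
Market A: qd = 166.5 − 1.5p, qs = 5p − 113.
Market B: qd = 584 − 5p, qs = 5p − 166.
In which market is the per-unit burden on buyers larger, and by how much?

Market A, by 3.5.

Market A: pre-tax p* = 43, q* = 102; post-tax q = 87; per-unit burden on buyers = 10.
Market B: pre-tax p* = 75, q* = 209; post-tax q = 176.5; per-unit burden on buyers = 6.5.
Difference: 10 vs 6.5 → market A is larger by 3.5.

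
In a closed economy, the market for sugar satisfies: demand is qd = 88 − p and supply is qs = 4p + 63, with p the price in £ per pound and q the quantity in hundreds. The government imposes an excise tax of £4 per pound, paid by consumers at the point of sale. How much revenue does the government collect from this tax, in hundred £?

Without the tax, 88 − p = 4p + 63 gives 5p = 25, so p* = £5 and q* = 83.
With the tax collected from consumers, demand (in seller-price terms) shifts: qd = 88 − (p + 4).
Solving gives q = 79.8 with consumers paying £8.2 and suppliers receiving £4.2 (the £4 wedge).
Revenue = t · Q = 4 · 79.8 = £319.2.

Tax revenue = £319.2 hundred.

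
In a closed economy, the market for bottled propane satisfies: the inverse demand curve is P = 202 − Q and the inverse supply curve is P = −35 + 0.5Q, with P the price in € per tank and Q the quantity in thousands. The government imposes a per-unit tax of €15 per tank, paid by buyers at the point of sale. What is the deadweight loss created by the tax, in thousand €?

Rewrite in direct form: Qd = 202 − P and Qs = 2P + 70.
Before the tax: set 202 − P = 2P + 70 → P* = €44, Q* = 158.
With the tax collected from buyers, demand (in seller-price terms) shifts: Qd = 202 − (P + 15).
New equilibrium: buyers pay €54, sellers receive €39, Q = 148. (Wedge: Pb − Ps = 15.)
Quantity falls by |ΔQ| = |158 − 148| = 10.
DWL = ½ · t · |ΔQ| = ½ · 15 · 10 = €75.

Deadweight loss = €75 thousand.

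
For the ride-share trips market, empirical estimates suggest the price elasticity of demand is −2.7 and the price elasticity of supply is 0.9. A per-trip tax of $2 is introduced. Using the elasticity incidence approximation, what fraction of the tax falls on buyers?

Buyers' share ≈ 0.25.

Incidence ratio: buyers' share ≈ εs / (εs + |εd|) = 0.9 / (0.9 + 2.7) = 0.25.
Supply is the less elastic side, so buyers bear the smaller share.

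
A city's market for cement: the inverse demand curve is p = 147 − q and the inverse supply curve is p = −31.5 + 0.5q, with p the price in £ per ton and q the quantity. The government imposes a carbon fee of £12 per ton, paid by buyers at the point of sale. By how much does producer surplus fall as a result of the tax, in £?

Inverting to q(p) form: qd = 147 − p; qs = 2p + 63.
Before the tax: set 147 − p = 2p + 63 → p* = £28, q* = 119.
With the tax collected from buyers, demand (in seller-price terms) shifts: qd = 147 − (p + 12).
Solving gives q = 111 with buyers paying £36 and sellers receiving £24 (the £12 wedge).
ΔPS is the trapezoid between Q = 111 and Q = 119 of height £4: ½ · (119 + 111) · 4 = £460.

Producer surplus falls by £460.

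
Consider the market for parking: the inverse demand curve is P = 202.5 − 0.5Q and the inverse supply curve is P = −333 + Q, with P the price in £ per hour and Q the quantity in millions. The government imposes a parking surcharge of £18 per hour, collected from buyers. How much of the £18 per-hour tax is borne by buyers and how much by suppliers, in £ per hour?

Buyers bear £6 per hour; suppliers bear £12 per hour.

Rewrite in direct form: Qd = 405 − 2P and Qs = P + 333.
Before the tax: set 405 − 2P = P + 333 → P* = £24, Q* = 357.
With the tax collected from buyers, demand (in seller-price terms) shifts: Qd = 405 − 2(P + 18).
Solving gives Q = 345 with buyers paying £30 and suppliers receiving £12 (the £18 wedge).
Burden on buyers: £6; on suppliers: £12. (They sum to £18.)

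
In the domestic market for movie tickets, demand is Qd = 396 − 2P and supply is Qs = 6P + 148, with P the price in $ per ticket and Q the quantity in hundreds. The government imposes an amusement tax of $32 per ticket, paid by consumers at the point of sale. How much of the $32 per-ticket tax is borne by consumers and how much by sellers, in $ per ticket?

Consumers bear $24 per ticket; sellers bear $8 per ticket.

Without the tax, 396 − 2P = 6P + 148 gives 8P = 248, so P* = $31 and Q* = 334.
With the tax collected from consumers, demand (in seller-price terms) shifts: Qd = 396 − 2(P + 32).
Solving gives Q = 286 with consumers paying $55 and sellers receiving $23 (the $32 wedge).
Burden on consumers: $24; on sellers: $8. (They sum to $32.)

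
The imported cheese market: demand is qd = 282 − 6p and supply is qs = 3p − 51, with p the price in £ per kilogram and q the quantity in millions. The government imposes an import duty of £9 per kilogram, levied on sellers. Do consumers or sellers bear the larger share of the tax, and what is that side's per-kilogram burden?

Before the tax: set 282 − 6p = 3p − 51 → p* = £37, q* = 60.
With the tax collected from sellers, supply shifts: qs = 3(p − 9) − 51.
New equilibrium: consumers pay £40, sellers receive £31, q = 42. (Wedge: pb − ps = 9.)
Per-kilogram burden: consumers £3, sellers £6.
Sellers take the larger share because supply is less price-elastic here (demand slope 6 vs supply slope 3).

Sellers bear the larger share: £6 per kilogram.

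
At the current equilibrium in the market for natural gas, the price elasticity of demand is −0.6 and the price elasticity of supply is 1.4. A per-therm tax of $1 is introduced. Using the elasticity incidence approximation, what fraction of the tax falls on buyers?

Incidence ratio: buyers' share ≈ εs / (εs + |εd|) = 1.4 / (1.4 + 0.6) = 0.7.
Supply is the more elastic side, so buyers bear the larger share.

Buyers' share ≈ 0.7.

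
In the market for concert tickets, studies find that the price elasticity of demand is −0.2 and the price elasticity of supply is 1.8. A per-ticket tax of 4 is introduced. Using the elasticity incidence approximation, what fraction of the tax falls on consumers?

Incidence ratio: consumers' share ≈ εs / (εs + |εd|) = 1.8 / (1.8 + 0.2) = 0.9.
Supply is the more elastic side, so consumers bear the larger share.

Consumers' share ≈ 0.9.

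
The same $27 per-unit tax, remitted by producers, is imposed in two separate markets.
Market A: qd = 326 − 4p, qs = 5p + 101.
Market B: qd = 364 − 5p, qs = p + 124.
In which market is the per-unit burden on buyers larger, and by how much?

Market A, by $10.5.

Market A: pre-tax p* = $25, q* = 226; post-tax q = 166; per-unit burden on buyers = $15.
Market B: pre-tax p* = $40, q* = 164; post-tax q = 141.5; per-unit burden on buyers = $4.5.
Difference: $15 vs $4.5 → market A is larger by $10.5.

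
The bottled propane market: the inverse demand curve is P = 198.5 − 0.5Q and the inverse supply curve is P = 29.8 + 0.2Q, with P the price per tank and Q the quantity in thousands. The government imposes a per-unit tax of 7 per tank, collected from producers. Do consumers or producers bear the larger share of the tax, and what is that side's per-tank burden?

Rewrite in direct form: Qd = 397 − 2P and Qs = 5P − 149.
Before the tax: set 397 − 2P = 5P − 149 → P* = 78, Q* = 241.
With the tax collected from producers, supply shifts: Qs = 5(P − 7) − 149.
New equilibrium: consumers pay 83, producers receive 76, Q = 231. (Wedge: Pb − Ps = 7.)
Per-tank burden: consumers 5, producers 2.
Consumers take the larger share because demand is less price-elastic here (demand slope 2 vs supply slope 5).
The less price-elastic side of the market bears the larger share of a per-unit tax.

Consumers bear the larger share: 5 per tank.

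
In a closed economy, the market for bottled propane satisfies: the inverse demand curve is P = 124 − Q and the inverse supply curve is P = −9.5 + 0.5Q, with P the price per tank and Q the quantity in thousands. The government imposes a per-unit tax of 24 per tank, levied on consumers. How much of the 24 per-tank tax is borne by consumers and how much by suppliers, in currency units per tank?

Rewrite in direct form: Qd = 124 − P and Qs = 2P + 19.
Before the tax: set 124 − P = 2P + 19 → P* = 35, Q* = 89.
With the tax collected from consumers, demand (in seller-price terms) shifts: Qd = 124 − (P + 24).
New equilibrium: consumers pay 51, suppliers receive 27, Q = 73. (Wedge: Pb − Ps = 24.)
Burden on consumers: 16; on suppliers: 8. (They sum to 24.)
The less price-elastic side of the market bears the larger share of a per-unit tax.

Consumers bear 16 per tank; suppliers bear 8 per tank.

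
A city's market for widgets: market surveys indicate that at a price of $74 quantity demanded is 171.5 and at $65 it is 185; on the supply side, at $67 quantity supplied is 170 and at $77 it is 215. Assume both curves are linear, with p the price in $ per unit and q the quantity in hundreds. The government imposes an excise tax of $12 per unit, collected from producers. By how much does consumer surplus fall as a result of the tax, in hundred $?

Demand slope: (185 − 171.5)/(65 − 74) = -1.5, so qd = 282.5 − 1.5p.
Supply slope: (215 − 170)/(77 − 67) = 4.5, so qs = 4.5p − 131.5.
Before the tax: set 282.5 − 1.5p = 4.5p − 131.5 → p* = $69, q* = 179.
With the tax collected from producers, supply shifts: qs = 4.5(p − 12) − 131.5.
New equilibrium: consumers pay $78, producers receive $66, q = 165.5. (Wedge: pb − ps = 12.)
ΔCS is the trapezoid between Q = 165.5 and Q = 179 of height $9: ½ · (179 + 165.5) · 9 = $1550.25.

Consumer surplus falls by $1550.25 hundred.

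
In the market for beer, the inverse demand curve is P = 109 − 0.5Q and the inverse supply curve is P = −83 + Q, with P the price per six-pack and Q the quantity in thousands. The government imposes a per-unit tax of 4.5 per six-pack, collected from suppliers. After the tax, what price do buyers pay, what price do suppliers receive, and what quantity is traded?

Rewrite in direct form: Qd = 218 − 2P and Qs = P + 83.
Before the tax: set 218 − 2P = P + 83 → P* = 45, Q* = 128.
With the tax collected from suppliers, supply shifts: Qs = (P − 4.5) + 83.
New equilibrium: buyers pay 46.5, suppliers receive 42, Q = 125. (Wedge: Pb − Ps = 4.5.)

Buyers pay 46.5; suppliers receive 42; quantity = 125.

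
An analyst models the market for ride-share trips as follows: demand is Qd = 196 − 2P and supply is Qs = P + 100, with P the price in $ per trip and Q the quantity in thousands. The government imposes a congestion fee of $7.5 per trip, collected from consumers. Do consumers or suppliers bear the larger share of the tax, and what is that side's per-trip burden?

Without the tax, 196 − 2P = P + 100 gives 3P = 96, so P* = $32 and Q* = 132.
With the tax collected from consumers, demand (in seller-price terms) shifts: Qd = 196 − 2(P + 7.5).
Solving gives Q = 127 with consumers paying $34.5 and suppliers receiving $27 (the $7.5 wedge).
Per-trip burden: consumers $2.5, suppliers $5.
Suppliers take the larger share because supply is less price-elastic here (demand slope 2 vs supply slope 1).
The less price-elastic side of the market bears the larger share of a per-unit tax.

Suppliers bear the larger share: $5 per trip.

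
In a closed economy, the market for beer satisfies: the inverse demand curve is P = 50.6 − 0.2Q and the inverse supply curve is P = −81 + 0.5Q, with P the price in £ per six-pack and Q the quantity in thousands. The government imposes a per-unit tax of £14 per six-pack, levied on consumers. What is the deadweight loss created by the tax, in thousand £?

Deadweight loss = £140 thousand.

Rewrite in direct form: Qd = 253 − 5P and Qs = 2P + 162.
Without the tax, 253 − 5P = 2P + 162 gives 7P = 91, so P* = £13 and Q* = 188.
With the tax collected from consumers, demand (in seller-price terms) shifts: Qd = 253 − 5(P + 14).
Solving gives Q = 168 with consumers paying £17 and sellers receiving £3 (the £14 wedge).
Quantity falls by |ΔQ| = |188 − 168| = 20.
DWL = ½ · t · |ΔQ| = ½ · 14 · 20 = £140.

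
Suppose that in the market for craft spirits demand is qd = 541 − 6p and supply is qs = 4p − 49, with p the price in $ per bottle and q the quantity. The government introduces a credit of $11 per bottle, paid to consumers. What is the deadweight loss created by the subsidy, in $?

Before the subsidy: set 541 − 6p = 4p − 49 → p* = $59, q* = 187.
With a per-unit subsidy paid to consumers, each effectively pays p − 11, so demand becomes qd = 541 − 6(p − 11).
Solving gives q = 213.4 with consumers paying $54.6 and sellers receiving $65.6 (the $11 wedge).
Quantity rises by |ΔQ| = |187 − 213.4| = 26.4.
DWL = ½ · t · |ΔQ| = ½ · 11 · 26.4 = $145.2.

Deadweight loss = $145.2.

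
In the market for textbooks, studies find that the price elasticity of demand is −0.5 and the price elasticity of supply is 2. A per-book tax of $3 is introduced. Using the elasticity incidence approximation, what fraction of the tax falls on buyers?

Incidence ratio: buyers' share ≈ εs / (εs + |εd|) = 2 / (2 + 0.5) = 0.8.
Supply is the more elastic side, so buyers bear the larger share.

Buyers' share ≈ 0.8.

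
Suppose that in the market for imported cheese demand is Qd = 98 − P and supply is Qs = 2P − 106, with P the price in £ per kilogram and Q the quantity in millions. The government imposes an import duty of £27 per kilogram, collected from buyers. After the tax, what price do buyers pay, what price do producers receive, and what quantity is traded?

Without the tax, 98 − P = 2P − 106 gives 3P = 204, so P* = £68 and Q* = 30.
With the tax collected from buyers, demand (in seller-price terms) shifts: Qd = 98 − (P + 27).
New equilibrium: buyers pay £86, producers receive £59, Q = 12. (Wedge: Pb − Ps = 27.)

Buyers pay £86; producers receive £59; quantity = 12.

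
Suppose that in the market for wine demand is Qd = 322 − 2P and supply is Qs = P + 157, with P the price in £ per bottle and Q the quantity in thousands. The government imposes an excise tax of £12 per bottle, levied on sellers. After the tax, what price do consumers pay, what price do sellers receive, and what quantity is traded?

Before the tax: set 322 − 2P = P + 157 → P* = £55, Q* = 212.
With the tax collected from sellers, supply shifts: Qs = (P − 12) + 157.
Solving gives Q = 204 with consumers paying £59 and sellers receiving £47 (the £12 wedge).

Consumers pay £59; sellers receive £47; quantity = 204.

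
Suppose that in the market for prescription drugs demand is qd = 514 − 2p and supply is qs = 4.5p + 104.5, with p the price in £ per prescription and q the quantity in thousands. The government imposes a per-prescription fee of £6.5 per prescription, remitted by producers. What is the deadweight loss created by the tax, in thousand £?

Without the tax, 514 − 2p = 4.5p + 104.5 gives 6.5p = 409.5, so p* = £63 and q* = 388.
With the tax collected from producers, supply shifts: qs = 4.5(p − 6.5) + 104.5.
Solving gives q = 379 with buyers paying £67.5 and producers receiving £61 (the £6.5 wedge).
Quantity falls by |ΔQ| = |388 − 379| = 9.
DWL = ½ · t · |ΔQ| = ½ · 6.5 · 9 = £29.25.

Deadweight loss = £29.25 thousand.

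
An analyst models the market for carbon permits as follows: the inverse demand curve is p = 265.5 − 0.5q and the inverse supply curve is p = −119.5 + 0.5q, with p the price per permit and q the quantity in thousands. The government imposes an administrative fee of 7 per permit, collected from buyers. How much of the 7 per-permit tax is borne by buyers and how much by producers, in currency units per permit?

Inverting to q(p) form: qd = 531 − 2p; qs = 2p + 239.
Before the tax: set 531 − 2p = 2p + 239 → p* = 73, q* = 385.
With the tax collected from buyers, demand (in seller-price terms) shifts: qd = 531 − 2(p + 7).
New equilibrium: buyers pay 76.5, producers receive 69.5, q = 378. (Wedge: pb − ps = 7.)
Burden on buyers: 3.5; on producers: 3.5. (They sum to 7.)

Buyers bear 3.5 per permit; producers bear 3.5 per permit.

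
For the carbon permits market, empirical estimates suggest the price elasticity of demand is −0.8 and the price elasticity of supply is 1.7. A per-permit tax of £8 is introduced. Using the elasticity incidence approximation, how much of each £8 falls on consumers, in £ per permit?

Consumers bear ≈ £5.44 per permit.

Incidence ratio: consumers' share ≈ εs / (εs + |εd|) = 1.7 / (1.7 + 0.8) = 0.68.
So consumers bear ≈ 0.68 × £8 = £5.44; suppliers bear £2.56.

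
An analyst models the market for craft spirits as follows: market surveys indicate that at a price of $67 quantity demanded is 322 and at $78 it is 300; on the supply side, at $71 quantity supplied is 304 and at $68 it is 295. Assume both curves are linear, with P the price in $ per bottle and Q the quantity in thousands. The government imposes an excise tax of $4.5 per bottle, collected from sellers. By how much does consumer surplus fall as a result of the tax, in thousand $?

Demand slope: (300 − 322)/(78 − 67) = -2, so Qd = 456 − 2P.
Supply slope: (295 − 304)/(68 − 71) = 3, so Qs = 3P + 91.
Before the tax: set 456 − 2P = 3P + 91 → P* = $73, Q* = 310.
With the tax collected from sellers, supply shifts: Qs = 3(P − 4.5) + 91.
Solving gives Q = 304.6 with buyers paying $75.7 and sellers receiving $71.2 (the $4.5 wedge).
ΔCS is the trapezoid between Q = 304.6 and Q = 310 of height $2.7: ½ · (310 + 304.6) · 2.7 = $829.71.

Consumer surplus falls by $829.71 thousand.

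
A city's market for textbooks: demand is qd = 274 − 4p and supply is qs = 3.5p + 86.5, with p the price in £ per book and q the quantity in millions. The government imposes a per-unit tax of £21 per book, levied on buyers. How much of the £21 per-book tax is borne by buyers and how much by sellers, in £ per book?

Buyers bear £9.8 per book; sellers bear £11.2 per book.

Without the tax, 274 − 4p = 3.5p + 86.5 gives 7.5p = 187.5, so p* = £25 and q* = 174.
With the tax collected from buyers, demand (in seller-price terms) shifts: qd = 274 − 4(p + 21).
New equilibrium: buyers pay £34.8, sellers receive £13.8, q = 134.8. (Wedge: pb − ps = 21.)
Burden on buyers: £9.8; on sellers: £11.2. (They sum to £21.)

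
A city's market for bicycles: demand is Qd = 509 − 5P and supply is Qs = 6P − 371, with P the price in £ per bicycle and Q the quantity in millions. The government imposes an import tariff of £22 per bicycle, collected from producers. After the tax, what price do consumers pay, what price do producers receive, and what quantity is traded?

Consumers pay £92; producers receive £70; quantity = 49.

Before the tax: set 509 − 5P = 6P − 371 → P* = £80, Q* = 109.
With the tax collected from producers, supply shifts: Qs = 6(P − 22) − 371.
Solving gives Q = 49 with consumers paying £92 and producers receiving £70 (the £22 wedge).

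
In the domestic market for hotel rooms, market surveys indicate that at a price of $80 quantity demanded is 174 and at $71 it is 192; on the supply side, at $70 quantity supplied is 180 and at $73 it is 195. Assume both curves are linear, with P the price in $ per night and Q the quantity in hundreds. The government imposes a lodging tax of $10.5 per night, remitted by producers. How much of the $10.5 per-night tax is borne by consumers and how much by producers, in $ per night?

Demand slope: (192 − 174)/(71 − 80) = -2, so Qd = 334 − 2P.
Supply slope: (195 − 180)/(73 − 70) = 5, so Qs = 5P − 170.
Without the tax, 334 − 2P = 5P − 170 gives 7P = 504, so P* = $72 and Q* = 190.
With the tax collected from producers, supply shifts: Qs = 5(P − 10.5) − 170.
New equilibrium: consumers pay $79.5, producers receive $69, Q = 175. (Wedge: Pb − Ps = 10.5.)
Burden on consumers: $7.5; on producers: $3. (They sum to $10.5.)
The less price-elastic side of the market bears the larger share of a per-unit tax.

Consumers bear $7.5 per night; producers bear $3 per night.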